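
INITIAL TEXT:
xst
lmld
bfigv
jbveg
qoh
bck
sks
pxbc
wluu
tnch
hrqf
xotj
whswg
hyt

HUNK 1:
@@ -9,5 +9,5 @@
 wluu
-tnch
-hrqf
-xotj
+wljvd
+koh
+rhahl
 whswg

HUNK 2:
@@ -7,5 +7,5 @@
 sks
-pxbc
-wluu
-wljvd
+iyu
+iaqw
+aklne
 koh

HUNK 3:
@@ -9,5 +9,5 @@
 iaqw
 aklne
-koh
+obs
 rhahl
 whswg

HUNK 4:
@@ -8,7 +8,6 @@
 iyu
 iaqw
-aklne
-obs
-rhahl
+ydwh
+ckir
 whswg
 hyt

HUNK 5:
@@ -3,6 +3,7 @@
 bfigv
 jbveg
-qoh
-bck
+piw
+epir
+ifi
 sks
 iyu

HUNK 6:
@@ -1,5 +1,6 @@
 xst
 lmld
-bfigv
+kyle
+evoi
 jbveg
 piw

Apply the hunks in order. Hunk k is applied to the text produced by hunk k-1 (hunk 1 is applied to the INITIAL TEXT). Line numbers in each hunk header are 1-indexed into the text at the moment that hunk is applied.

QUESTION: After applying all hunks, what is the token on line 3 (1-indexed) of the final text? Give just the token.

Hunk 1: at line 9 remove [tnch,hrqf,xotj] add [wljvd,koh,rhahl] -> 14 lines: xst lmld bfigv jbveg qoh bck sks pxbc wluu wljvd koh rhahl whswg hyt
Hunk 2: at line 7 remove [pxbc,wluu,wljvd] add [iyu,iaqw,aklne] -> 14 lines: xst lmld bfigv jbveg qoh bck sks iyu iaqw aklne koh rhahl whswg hyt
Hunk 3: at line 9 remove [koh] add [obs] -> 14 lines: xst lmld bfigv jbveg qoh bck sks iyu iaqw aklne obs rhahl whswg hyt
Hunk 4: at line 8 remove [aklne,obs,rhahl] add [ydwh,ckir] -> 13 lines: xst lmld bfigv jbveg qoh bck sks iyu iaqw ydwh ckir whswg hyt
Hunk 5: at line 3 remove [qoh,bck] add [piw,epir,ifi] -> 14 lines: xst lmld bfigv jbveg piw epir ifi sks iyu iaqw ydwh ckir whswg hyt
Hunk 6: at line 1 remove [bfigv] add [kyle,evoi] -> 15 lines: xst lmld kyle evoi jbveg piw epir ifi sks iyu iaqw ydwh ckir whswg hyt
Final line 3: kyle

Answer: kyle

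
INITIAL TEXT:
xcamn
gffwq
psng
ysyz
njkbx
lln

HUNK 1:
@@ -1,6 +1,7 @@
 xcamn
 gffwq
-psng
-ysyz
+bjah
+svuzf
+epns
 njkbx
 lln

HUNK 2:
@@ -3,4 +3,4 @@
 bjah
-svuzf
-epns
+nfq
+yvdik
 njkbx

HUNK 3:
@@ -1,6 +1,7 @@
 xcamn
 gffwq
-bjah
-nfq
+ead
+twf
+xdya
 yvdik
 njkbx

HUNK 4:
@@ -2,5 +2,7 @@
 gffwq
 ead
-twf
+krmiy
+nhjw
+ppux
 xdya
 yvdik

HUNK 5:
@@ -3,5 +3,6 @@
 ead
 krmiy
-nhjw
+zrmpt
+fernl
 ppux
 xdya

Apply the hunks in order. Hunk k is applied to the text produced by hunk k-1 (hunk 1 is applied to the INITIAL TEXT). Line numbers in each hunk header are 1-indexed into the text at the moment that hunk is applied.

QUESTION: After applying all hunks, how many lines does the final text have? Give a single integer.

Hunk 1: at line 1 remove [psng,ysyz] add [bjah,svuzf,epns] -> 7 lines: xcamn gffwq bjah svuzf epns njkbx lln
Hunk 2: at line 3 remove [svuzf,epns] add [nfq,yvdik] -> 7 lines: xcamn gffwq bjah nfq yvdik njkbx lln
Hunk 3: at line 1 remove [bjah,nfq] add [ead,twf,xdya] -> 8 lines: xcamn gffwq ead twf xdya yvdik njkbx lln
Hunk 4: at line 2 remove [twf] add [krmiy,nhjw,ppux] -> 10 lines: xcamn gffwq ead krmiy nhjw ppux xdya yvdik njkbx lln
Hunk 5: at line 3 remove [nhjw] add [zrmpt,fernl] -> 11 lines: xcamn gffwq ead krmiy zrmpt fernl ppux xdya yvdik njkbx lln
Final line count: 11

Answer: 11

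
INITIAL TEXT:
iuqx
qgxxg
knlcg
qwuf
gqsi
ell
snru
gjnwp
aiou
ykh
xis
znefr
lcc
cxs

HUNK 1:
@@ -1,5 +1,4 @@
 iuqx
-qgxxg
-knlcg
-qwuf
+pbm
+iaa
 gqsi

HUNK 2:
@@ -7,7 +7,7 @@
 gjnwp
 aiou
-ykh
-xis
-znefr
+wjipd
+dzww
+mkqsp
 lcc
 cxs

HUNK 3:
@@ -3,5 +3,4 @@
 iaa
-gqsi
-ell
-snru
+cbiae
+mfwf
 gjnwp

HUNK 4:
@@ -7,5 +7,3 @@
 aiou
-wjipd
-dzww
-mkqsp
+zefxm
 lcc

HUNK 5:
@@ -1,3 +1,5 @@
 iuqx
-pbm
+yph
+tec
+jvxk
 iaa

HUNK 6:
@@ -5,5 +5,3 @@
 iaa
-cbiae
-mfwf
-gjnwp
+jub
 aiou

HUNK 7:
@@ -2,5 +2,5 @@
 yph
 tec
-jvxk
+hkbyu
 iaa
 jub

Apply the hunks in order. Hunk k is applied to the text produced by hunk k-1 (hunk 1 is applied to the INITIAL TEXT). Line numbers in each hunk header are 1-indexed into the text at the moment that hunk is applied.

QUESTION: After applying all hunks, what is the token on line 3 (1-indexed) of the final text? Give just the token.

Answer: tec

Derivation:
Hunk 1: at line 1 remove [qgxxg,knlcg,qwuf] add [pbm,iaa] -> 13 lines: iuqx pbm iaa gqsi ell snru gjnwp aiou ykh xis znefr lcc cxs
Hunk 2: at line 7 remove [ykh,xis,znefr] add [wjipd,dzww,mkqsp] -> 13 lines: iuqx pbm iaa gqsi ell snru gjnwp aiou wjipd dzww mkqsp lcc cxs
Hunk 3: at line 3 remove [gqsi,ell,snru] add [cbiae,mfwf] -> 12 lines: iuqx pbm iaa cbiae mfwf gjnwp aiou wjipd dzww mkqsp lcc cxs
Hunk 4: at line 7 remove [wjipd,dzww,mkqsp] add [zefxm] -> 10 lines: iuqx pbm iaa cbiae mfwf gjnwp aiou zefxm lcc cxs
Hunk 5: at line 1 remove [pbm] add [yph,tec,jvxk] -> 12 lines: iuqx yph tec jvxk iaa cbiae mfwf gjnwp aiou zefxm lcc cxs
Hunk 6: at line 5 remove [cbiae,mfwf,gjnwp] add [jub] -> 10 lines: iuqx yph tec jvxk iaa jub aiou zefxm lcc cxs
Hunk 7: at line 2 remove [jvxk] add [hkbyu] -> 10 lines: iuqx yph tec hkbyu iaa jub aiou zefxm lcc cxs
Final line 3: tec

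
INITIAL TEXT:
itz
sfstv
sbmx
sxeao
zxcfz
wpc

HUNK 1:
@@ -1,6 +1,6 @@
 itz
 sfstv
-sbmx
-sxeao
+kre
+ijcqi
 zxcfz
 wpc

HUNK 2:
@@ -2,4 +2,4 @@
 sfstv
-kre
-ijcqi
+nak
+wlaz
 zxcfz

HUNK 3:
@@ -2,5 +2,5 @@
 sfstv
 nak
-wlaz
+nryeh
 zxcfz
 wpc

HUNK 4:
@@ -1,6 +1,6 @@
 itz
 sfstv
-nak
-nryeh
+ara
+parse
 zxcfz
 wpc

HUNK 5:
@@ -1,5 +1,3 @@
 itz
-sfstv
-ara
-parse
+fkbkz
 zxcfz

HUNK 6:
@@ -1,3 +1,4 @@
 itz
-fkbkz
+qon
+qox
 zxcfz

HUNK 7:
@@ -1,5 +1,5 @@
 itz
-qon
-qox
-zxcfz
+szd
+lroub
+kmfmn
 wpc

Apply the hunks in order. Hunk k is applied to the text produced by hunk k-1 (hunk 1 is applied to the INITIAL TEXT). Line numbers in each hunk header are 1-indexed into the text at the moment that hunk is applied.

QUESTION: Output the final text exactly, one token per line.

Answer: itz
szd
lroub
kmfmn
wpc

Derivation:
Hunk 1: at line 1 remove [sbmx,sxeao] add [kre,ijcqi] -> 6 lines: itz sfstv kre ijcqi zxcfz wpc
Hunk 2: at line 2 remove [kre,ijcqi] add [nak,wlaz] -> 6 lines: itz sfstv nak wlaz zxcfz wpc
Hunk 3: at line 2 remove [wlaz] add [nryeh] -> 6 lines: itz sfstv nak nryeh zxcfz wpc
Hunk 4: at line 1 remove [nak,nryeh] add [ara,parse] -> 6 lines: itz sfstv ara parse zxcfz wpc
Hunk 5: at line 1 remove [sfstv,ara,parse] add [fkbkz] -> 4 lines: itz fkbkz zxcfz wpc
Hunk 6: at line 1 remove [fkbkz] add [qon,qox] -> 5 lines: itz qon qox zxcfz wpc
Hunk 7: at line 1 remove [qon,qox,zxcfz] add [szd,lroub,kmfmn] -> 5 lines: itz szd lroub kmfmn wpc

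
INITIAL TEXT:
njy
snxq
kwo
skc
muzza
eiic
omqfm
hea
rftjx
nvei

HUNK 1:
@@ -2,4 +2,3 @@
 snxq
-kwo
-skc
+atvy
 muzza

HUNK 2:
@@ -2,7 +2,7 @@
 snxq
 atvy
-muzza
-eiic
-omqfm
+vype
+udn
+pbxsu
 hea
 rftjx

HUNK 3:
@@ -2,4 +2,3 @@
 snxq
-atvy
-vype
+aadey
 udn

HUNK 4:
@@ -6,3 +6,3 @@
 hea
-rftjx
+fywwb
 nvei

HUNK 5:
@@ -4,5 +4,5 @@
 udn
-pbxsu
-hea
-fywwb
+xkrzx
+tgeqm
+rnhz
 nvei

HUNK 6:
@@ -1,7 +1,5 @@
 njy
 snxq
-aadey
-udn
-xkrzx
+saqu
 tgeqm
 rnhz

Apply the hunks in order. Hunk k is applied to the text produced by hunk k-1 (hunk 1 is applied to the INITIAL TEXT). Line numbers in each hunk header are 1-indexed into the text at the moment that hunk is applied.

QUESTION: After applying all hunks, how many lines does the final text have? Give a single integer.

Answer: 6

Derivation:
Hunk 1: at line 2 remove [kwo,skc] add [atvy] -> 9 lines: njy snxq atvy muzza eiic omqfm hea rftjx nvei
Hunk 2: at line 2 remove [muzza,eiic,omqfm] add [vype,udn,pbxsu] -> 9 lines: njy snxq atvy vype udn pbxsu hea rftjx nvei
Hunk 3: at line 2 remove [atvy,vype] add [aadey] -> 8 lines: njy snxq aadey udn pbxsu hea rftjx nvei
Hunk 4: at line 6 remove [rftjx] add [fywwb] -> 8 lines: njy snxq aadey udn pbxsu hea fywwb nvei
Hunk 5: at line 4 remove [pbxsu,hea,fywwb] add [xkrzx,tgeqm,rnhz] -> 8 lines: njy snxq aadey udn xkrzx tgeqm rnhz nvei
Hunk 6: at line 1 remove [aadey,udn,xkrzx] add [saqu] -> 6 lines: njy snxq saqu tgeqm rnhz nvei
Final line count: 6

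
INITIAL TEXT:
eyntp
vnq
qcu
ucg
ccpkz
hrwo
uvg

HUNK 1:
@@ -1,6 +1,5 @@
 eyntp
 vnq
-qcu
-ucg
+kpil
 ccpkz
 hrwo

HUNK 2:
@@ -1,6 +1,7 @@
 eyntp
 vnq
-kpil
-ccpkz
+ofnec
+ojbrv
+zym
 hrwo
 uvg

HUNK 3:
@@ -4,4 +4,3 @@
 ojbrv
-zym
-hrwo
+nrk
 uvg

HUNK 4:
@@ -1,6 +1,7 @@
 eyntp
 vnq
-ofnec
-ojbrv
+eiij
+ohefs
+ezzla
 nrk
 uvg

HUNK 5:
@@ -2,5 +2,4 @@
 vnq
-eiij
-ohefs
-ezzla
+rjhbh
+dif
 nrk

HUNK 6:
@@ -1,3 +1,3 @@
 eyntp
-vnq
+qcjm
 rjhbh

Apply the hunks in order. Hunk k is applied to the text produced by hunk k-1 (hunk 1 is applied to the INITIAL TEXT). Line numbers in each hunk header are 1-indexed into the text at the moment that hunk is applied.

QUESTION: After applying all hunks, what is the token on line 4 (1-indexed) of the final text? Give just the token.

Answer: dif

Derivation:
Hunk 1: at line 1 remove [qcu,ucg] add [kpil] -> 6 lines: eyntp vnq kpil ccpkz hrwo uvg
Hunk 2: at line 1 remove [kpil,ccpkz] add [ofnec,ojbrv,zym] -> 7 lines: eyntp vnq ofnec ojbrv zym hrwo uvg
Hunk 3: at line 4 remove [zym,hrwo] add [nrk] -> 6 lines: eyntp vnq ofnec ojbrv nrk uvg
Hunk 4: at line 1 remove [ofnec,ojbrv] add [eiij,ohefs,ezzla] -> 7 lines: eyntp vnq eiij ohefs ezzla nrk uvg
Hunk 5: at line 2 remove [eiij,ohefs,ezzla] add [rjhbh,dif] -> 6 lines: eyntp vnq rjhbh dif nrk uvg
Hunk 6: at line 1 remove [vnq] add [qcjm] -> 6 lines: eyntp qcjm rjhbh dif nrk uvg
Final line 4: dif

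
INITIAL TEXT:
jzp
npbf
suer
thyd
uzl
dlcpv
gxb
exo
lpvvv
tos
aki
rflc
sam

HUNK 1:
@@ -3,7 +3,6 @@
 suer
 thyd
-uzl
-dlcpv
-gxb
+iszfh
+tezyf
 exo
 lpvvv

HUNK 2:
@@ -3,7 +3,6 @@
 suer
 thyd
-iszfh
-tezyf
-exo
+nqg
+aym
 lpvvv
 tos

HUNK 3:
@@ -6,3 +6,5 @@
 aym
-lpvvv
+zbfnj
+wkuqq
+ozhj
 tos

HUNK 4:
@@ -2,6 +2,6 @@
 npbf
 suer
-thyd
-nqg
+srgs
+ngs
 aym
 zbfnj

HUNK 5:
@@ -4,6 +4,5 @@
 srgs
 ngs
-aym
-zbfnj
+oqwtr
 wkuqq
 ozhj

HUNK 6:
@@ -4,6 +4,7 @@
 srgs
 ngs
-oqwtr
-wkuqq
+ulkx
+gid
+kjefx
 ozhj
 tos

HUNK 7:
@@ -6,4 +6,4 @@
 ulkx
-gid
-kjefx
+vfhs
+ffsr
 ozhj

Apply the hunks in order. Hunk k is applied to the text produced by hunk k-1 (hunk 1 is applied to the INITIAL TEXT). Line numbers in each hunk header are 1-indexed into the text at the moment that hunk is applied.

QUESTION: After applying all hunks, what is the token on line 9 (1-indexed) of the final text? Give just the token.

Answer: ozhj

Derivation:
Hunk 1: at line 3 remove [uzl,dlcpv,gxb] add [iszfh,tezyf] -> 12 lines: jzp npbf suer thyd iszfh tezyf exo lpvvv tos aki rflc sam
Hunk 2: at line 3 remove [iszfh,tezyf,exo] add [nqg,aym] -> 11 lines: jzp npbf suer thyd nqg aym lpvvv tos aki rflc sam
Hunk 3: at line 6 remove [lpvvv] add [zbfnj,wkuqq,ozhj] -> 13 lines: jzp npbf suer thyd nqg aym zbfnj wkuqq ozhj tos aki rflc sam
Hunk 4: at line 2 remove [thyd,nqg] add [srgs,ngs] -> 13 lines: jzp npbf suer srgs ngs aym zbfnj wkuqq ozhj tos aki rflc sam
Hunk 5: at line 4 remove [aym,zbfnj] add [oqwtr] -> 12 lines: jzp npbf suer srgs ngs oqwtr wkuqq ozhj tos aki rflc sam
Hunk 6: at line 4 remove [oqwtr,wkuqq] add [ulkx,gid,kjefx] -> 13 lines: jzp npbf suer srgs ngs ulkx gid kjefx ozhj tos aki rflc sam
Hunk 7: at line 6 remove [gid,kjefx] add [vfhs,ffsr] -> 13 lines: jzp npbf suer srgs ngs ulkx vfhs ffsr ozhj tos aki rflc sam
Final line 9: ozhj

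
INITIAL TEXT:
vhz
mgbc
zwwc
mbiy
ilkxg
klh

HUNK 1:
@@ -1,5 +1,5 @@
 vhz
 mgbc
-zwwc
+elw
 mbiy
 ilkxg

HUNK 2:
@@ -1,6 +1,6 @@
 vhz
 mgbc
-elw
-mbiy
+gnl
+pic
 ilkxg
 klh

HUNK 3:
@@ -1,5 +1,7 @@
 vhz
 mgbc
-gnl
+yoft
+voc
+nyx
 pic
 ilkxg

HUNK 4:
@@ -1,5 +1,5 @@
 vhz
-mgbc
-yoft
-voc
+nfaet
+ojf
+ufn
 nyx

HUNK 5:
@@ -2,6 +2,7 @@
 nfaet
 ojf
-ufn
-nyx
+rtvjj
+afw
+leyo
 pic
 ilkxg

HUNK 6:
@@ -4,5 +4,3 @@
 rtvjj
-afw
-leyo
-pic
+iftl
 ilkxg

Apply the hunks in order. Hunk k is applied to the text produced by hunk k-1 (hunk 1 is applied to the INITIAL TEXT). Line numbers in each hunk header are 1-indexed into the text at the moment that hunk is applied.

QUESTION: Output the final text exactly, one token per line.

Answer: vhz
nfaet
ojf
rtvjj
iftl
ilkxg
klh

Derivation:
Hunk 1: at line 1 remove [zwwc] add [elw] -> 6 lines: vhz mgbc elw mbiy ilkxg klh
Hunk 2: at line 1 remove [elw,mbiy] add [gnl,pic] -> 6 lines: vhz mgbc gnl pic ilkxg klh
Hunk 3: at line 1 remove [gnl] add [yoft,voc,nyx] -> 8 lines: vhz mgbc yoft voc nyx pic ilkxg klh
Hunk 4: at line 1 remove [mgbc,yoft,voc] add [nfaet,ojf,ufn] -> 8 lines: vhz nfaet ojf ufn nyx pic ilkxg klh
Hunk 5: at line 2 remove [ufn,nyx] add [rtvjj,afw,leyo] -> 9 lines: vhz nfaet ojf rtvjj afw leyo pic ilkxg klh
Hunk 6: at line 4 remove [afw,leyo,pic] add [iftl] -> 7 lines: vhz nfaet ojf rtvjj iftl ilkxg klh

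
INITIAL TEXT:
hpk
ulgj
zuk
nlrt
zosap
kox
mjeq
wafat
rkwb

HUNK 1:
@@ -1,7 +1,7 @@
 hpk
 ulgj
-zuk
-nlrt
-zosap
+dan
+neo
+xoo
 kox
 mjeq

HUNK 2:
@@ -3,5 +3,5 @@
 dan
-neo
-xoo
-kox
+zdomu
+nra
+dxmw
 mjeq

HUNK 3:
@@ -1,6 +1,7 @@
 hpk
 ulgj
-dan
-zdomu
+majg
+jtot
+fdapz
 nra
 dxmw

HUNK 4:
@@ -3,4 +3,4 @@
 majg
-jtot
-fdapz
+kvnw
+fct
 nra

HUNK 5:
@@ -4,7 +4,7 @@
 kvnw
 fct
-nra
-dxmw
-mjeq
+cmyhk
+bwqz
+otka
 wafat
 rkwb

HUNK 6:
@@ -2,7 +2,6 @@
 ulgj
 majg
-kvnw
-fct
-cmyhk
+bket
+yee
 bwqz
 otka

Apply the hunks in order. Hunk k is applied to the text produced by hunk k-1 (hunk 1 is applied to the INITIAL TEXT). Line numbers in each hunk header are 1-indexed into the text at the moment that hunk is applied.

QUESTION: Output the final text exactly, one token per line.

Answer: hpk
ulgj
majg
bket
yee
bwqz
otka
wafat
rkwb

Derivation:
Hunk 1: at line 1 remove [zuk,nlrt,zosap] add [dan,neo,xoo] -> 9 lines: hpk ulgj dan neo xoo kox mjeq wafat rkwb
Hunk 2: at line 3 remove [neo,xoo,kox] add [zdomu,nra,dxmw] -> 9 lines: hpk ulgj dan zdomu nra dxmw mjeq wafat rkwb
Hunk 3: at line 1 remove [dan,zdomu] add [majg,jtot,fdapz] -> 10 lines: hpk ulgj majg jtot fdapz nra dxmw mjeq wafat rkwb
Hunk 4: at line 3 remove [jtot,fdapz] add [kvnw,fct] -> 10 lines: hpk ulgj majg kvnw fct nra dxmw mjeq wafat rkwb
Hunk 5: at line 4 remove [nra,dxmw,mjeq] add [cmyhk,bwqz,otka] -> 10 lines: hpk ulgj majg kvnw fct cmyhk bwqz otka wafat rkwb
Hunk 6: at line 2 remove [kvnw,fct,cmyhk] add [bket,yee] -> 9 lines: hpk ulgj majg bket yee bwqz otka wafat rkwb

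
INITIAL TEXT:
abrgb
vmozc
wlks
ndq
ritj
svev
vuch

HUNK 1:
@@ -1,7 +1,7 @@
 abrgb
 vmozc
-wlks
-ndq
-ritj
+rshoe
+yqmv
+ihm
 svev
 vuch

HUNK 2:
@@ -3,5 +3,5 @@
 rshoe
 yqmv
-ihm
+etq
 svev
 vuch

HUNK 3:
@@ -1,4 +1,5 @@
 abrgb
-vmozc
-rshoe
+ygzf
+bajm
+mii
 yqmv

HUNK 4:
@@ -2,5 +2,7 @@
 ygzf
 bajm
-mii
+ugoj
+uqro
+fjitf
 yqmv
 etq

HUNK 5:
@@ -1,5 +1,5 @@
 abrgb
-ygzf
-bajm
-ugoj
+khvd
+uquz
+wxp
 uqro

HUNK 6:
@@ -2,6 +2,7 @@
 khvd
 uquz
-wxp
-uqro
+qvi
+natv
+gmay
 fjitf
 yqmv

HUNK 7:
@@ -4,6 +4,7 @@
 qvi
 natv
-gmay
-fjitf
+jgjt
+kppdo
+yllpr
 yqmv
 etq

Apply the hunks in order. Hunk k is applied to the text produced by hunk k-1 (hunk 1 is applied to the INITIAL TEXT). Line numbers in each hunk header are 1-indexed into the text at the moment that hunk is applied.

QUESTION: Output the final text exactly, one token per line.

Hunk 1: at line 1 remove [wlks,ndq,ritj] add [rshoe,yqmv,ihm] -> 7 lines: abrgb vmozc rshoe yqmv ihm svev vuch
Hunk 2: at line 3 remove [ihm] add [etq] -> 7 lines: abrgb vmozc rshoe yqmv etq svev vuch
Hunk 3: at line 1 remove [vmozc,rshoe] add [ygzf,bajm,mii] -> 8 lines: abrgb ygzf bajm mii yqmv etq svev vuch
Hunk 4: at line 2 remove [mii] add [ugoj,uqro,fjitf] -> 10 lines: abrgb ygzf bajm ugoj uqro fjitf yqmv etq svev vuch
Hunk 5: at line 1 remove [ygzf,bajm,ugoj] add [khvd,uquz,wxp] -> 10 lines: abrgb khvd uquz wxp uqro fjitf yqmv etq svev vuch
Hunk 6: at line 2 remove [wxp,uqro] add [qvi,natv,gmay] -> 11 lines: abrgb khvd uquz qvi natv gmay fjitf yqmv etq svev vuch
Hunk 7: at line 4 remove [gmay,fjitf] add [jgjt,kppdo,yllpr] -> 12 lines: abrgb khvd uquz qvi natv jgjt kppdo yllpr yqmv etq svev vuch

Answer: abrgb
khvd
uquz
qvi
natv
jgjt
kppdo
yllpr
yqmv
etq
svev
vuch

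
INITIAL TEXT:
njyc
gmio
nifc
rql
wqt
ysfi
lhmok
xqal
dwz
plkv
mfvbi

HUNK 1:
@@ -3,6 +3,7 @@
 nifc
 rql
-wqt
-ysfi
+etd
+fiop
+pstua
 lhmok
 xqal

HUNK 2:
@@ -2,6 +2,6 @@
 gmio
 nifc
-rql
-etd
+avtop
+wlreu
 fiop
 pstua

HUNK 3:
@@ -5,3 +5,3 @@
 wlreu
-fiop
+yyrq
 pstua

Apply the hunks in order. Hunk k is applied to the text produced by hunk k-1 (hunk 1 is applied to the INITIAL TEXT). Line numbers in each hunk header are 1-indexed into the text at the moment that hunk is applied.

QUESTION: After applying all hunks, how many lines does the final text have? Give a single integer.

Hunk 1: at line 3 remove [wqt,ysfi] add [etd,fiop,pstua] -> 12 lines: njyc gmio nifc rql etd fiop pstua lhmok xqal dwz plkv mfvbi
Hunk 2: at line 2 remove [rql,etd] add [avtop,wlreu] -> 12 lines: njyc gmio nifc avtop wlreu fiop pstua lhmok xqal dwz plkv mfvbi
Hunk 3: at line 5 remove [fiop] add [yyrq] -> 12 lines: njyc gmio nifc avtop wlreu yyrq pstua lhmok xqal dwz plkv mfvbi
Final line count: 12

Answer: 12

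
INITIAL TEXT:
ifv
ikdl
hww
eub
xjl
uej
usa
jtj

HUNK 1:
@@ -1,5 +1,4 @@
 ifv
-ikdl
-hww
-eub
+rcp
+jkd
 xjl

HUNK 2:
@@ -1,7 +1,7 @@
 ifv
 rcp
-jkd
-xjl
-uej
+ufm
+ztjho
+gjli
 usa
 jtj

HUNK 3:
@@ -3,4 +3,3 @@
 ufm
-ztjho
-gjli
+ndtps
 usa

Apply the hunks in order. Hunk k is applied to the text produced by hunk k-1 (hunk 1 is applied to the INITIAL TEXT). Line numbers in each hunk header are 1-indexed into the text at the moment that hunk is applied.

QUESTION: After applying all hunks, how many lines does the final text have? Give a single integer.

Answer: 6

Derivation:
Hunk 1: at line 1 remove [ikdl,hww,eub] add [rcp,jkd] -> 7 lines: ifv rcp jkd xjl uej usa jtj
Hunk 2: at line 1 remove [jkd,xjl,uej] add [ufm,ztjho,gjli] -> 7 lines: ifv rcp ufm ztjho gjli usa jtj
Hunk 3: at line 3 remove [ztjho,gjli] add [ndtps] -> 6 lines: ifv rcp ufm ndtps usa jtj
Final line count: 6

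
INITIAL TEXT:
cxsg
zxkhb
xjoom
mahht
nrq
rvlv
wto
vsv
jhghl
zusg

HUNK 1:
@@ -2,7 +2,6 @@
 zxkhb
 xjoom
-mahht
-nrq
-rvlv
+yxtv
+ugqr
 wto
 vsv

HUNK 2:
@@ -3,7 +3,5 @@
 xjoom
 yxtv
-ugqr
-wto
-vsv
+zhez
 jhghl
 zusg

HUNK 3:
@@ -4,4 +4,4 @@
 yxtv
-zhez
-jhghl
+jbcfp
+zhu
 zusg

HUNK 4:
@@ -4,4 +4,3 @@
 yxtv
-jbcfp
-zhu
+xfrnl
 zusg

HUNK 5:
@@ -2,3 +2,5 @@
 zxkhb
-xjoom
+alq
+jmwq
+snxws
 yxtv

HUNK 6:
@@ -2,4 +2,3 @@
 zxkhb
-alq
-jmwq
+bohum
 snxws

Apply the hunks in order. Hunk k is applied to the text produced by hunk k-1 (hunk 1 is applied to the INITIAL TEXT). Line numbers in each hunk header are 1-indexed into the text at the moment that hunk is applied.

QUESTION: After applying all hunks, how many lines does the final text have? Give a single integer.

Hunk 1: at line 2 remove [mahht,nrq,rvlv] add [yxtv,ugqr] -> 9 lines: cxsg zxkhb xjoom yxtv ugqr wto vsv jhghl zusg
Hunk 2: at line 3 remove [ugqr,wto,vsv] add [zhez] -> 7 lines: cxsg zxkhb xjoom yxtv zhez jhghl zusg
Hunk 3: at line 4 remove [zhez,jhghl] add [jbcfp,zhu] -> 7 lines: cxsg zxkhb xjoom yxtv jbcfp zhu zusg
Hunk 4: at line 4 remove [jbcfp,zhu] add [xfrnl] -> 6 lines: cxsg zxkhb xjoom yxtv xfrnl zusg
Hunk 5: at line 2 remove [xjoom] add [alq,jmwq,snxws] -> 8 lines: cxsg zxkhb alq jmwq snxws yxtv xfrnl zusg
Hunk 6: at line 2 remove [alq,jmwq] add [bohum] -> 7 lines: cxsg zxkhb bohum snxws yxtv xfrnl zusg
Final line count: 7

Answer: 7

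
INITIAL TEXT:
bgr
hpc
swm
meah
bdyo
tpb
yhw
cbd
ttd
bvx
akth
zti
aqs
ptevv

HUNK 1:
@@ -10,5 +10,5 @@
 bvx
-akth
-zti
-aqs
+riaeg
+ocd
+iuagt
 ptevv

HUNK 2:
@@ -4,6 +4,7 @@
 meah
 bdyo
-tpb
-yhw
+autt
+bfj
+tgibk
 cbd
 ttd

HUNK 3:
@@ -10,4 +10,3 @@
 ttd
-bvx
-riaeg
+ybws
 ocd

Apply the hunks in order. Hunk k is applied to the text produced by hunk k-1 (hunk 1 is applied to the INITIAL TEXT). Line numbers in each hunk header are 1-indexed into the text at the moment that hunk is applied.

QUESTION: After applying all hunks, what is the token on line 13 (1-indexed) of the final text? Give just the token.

Hunk 1: at line 10 remove [akth,zti,aqs] add [riaeg,ocd,iuagt] -> 14 lines: bgr hpc swm meah bdyo tpb yhw cbd ttd bvx riaeg ocd iuagt ptevv
Hunk 2: at line 4 remove [tpb,yhw] add [autt,bfj,tgibk] -> 15 lines: bgr hpc swm meah bdyo autt bfj tgibk cbd ttd bvx riaeg ocd iuagt ptevv
Hunk 3: at line 10 remove [bvx,riaeg] add [ybws] -> 14 lines: bgr hpc swm meah bdyo autt bfj tgibk cbd ttd ybws ocd iuagt ptevv
Final line 13: iuagt

Answer: iuagt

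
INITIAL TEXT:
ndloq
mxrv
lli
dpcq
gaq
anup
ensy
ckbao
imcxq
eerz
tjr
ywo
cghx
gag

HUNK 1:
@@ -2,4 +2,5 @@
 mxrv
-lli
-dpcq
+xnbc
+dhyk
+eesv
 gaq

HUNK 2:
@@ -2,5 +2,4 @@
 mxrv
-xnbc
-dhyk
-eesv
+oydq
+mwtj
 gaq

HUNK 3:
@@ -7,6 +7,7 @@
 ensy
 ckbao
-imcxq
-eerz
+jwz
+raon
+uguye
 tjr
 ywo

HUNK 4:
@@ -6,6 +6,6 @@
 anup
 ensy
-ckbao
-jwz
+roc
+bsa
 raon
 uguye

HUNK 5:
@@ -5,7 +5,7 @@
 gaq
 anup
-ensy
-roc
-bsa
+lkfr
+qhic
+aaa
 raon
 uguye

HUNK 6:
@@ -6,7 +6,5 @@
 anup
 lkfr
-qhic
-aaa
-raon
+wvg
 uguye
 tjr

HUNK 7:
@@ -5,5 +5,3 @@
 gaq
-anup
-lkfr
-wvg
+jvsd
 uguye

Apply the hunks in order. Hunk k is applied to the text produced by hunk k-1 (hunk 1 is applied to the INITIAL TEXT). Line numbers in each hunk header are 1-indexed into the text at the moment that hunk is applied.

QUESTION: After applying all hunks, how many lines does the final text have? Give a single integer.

Hunk 1: at line 2 remove [lli,dpcq] add [xnbc,dhyk,eesv] -> 15 lines: ndloq mxrv xnbc dhyk eesv gaq anup ensy ckbao imcxq eerz tjr ywo cghx gag
Hunk 2: at line 2 remove [xnbc,dhyk,eesv] add [oydq,mwtj] -> 14 lines: ndloq mxrv oydq mwtj gaq anup ensy ckbao imcxq eerz tjr ywo cghx gag
Hunk 3: at line 7 remove [imcxq,eerz] add [jwz,raon,uguye] -> 15 lines: ndloq mxrv oydq mwtj gaq anup ensy ckbao jwz raon uguye tjr ywo cghx gag
Hunk 4: at line 6 remove [ckbao,jwz] add [roc,bsa] -> 15 lines: ndloq mxrv oydq mwtj gaq anup ensy roc bsa raon uguye tjr ywo cghx gag
Hunk 5: at line 5 remove [ensy,roc,bsa] add [lkfr,qhic,aaa] -> 15 lines: ndloq mxrv oydq mwtj gaq anup lkfr qhic aaa raon uguye tjr ywo cghx gag
Hunk 6: at line 6 remove [qhic,aaa,raon] add [wvg] -> 13 lines: ndloq mxrv oydq mwtj gaq anup lkfr wvg uguye tjr ywo cghx gag
Hunk 7: at line 5 remove [anup,lkfr,wvg] add [jvsd] -> 11 lines: ndloq mxrv oydq mwtj gaq jvsd uguye tjr ywo cghx gag
Final line count: 11

Answer: 11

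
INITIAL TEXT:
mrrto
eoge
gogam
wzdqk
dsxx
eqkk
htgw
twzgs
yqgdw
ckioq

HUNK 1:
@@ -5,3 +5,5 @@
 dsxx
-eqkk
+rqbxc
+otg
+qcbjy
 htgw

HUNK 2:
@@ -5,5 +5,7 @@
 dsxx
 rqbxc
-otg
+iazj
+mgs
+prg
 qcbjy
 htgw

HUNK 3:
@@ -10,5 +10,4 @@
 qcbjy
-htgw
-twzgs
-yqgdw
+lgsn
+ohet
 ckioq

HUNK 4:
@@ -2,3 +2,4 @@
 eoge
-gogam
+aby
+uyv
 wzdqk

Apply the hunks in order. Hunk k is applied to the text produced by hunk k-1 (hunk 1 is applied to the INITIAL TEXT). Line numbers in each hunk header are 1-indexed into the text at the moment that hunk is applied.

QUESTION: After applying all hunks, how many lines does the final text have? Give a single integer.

Answer: 14

Derivation:
Hunk 1: at line 5 remove [eqkk] add [rqbxc,otg,qcbjy] -> 12 lines: mrrto eoge gogam wzdqk dsxx rqbxc otg qcbjy htgw twzgs yqgdw ckioq
Hunk 2: at line 5 remove [otg] add [iazj,mgs,prg] -> 14 lines: mrrto eoge gogam wzdqk dsxx rqbxc iazj mgs prg qcbjy htgw twzgs yqgdw ckioq
Hunk 3: at line 10 remove [htgw,twzgs,yqgdw] add [lgsn,ohet] -> 13 lines: mrrto eoge gogam wzdqk dsxx rqbxc iazj mgs prg qcbjy lgsn ohet ckioq
Hunk 4: at line 2 remove [gogam] add [aby,uyv] -> 14 lines: mrrto eoge aby uyv wzdqk dsxx rqbxc iazj mgs prg qcbjy lgsn ohet ckioq
Final line count: 14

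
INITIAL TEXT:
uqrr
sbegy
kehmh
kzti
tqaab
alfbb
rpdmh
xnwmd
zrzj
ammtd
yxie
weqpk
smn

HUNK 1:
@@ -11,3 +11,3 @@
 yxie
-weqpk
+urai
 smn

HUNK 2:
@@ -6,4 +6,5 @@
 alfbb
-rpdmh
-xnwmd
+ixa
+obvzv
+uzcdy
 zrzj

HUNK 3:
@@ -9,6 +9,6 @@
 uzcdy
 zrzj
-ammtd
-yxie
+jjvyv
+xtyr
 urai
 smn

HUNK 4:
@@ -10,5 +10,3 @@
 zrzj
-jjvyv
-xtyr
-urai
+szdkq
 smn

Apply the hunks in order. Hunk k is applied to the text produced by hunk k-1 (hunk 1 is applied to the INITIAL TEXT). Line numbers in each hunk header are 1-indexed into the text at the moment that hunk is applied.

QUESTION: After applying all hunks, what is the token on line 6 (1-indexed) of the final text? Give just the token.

Answer: alfbb

Derivation:
Hunk 1: at line 11 remove [weqpk] add [urai] -> 13 lines: uqrr sbegy kehmh kzti tqaab alfbb rpdmh xnwmd zrzj ammtd yxie urai smn
Hunk 2: at line 6 remove [rpdmh,xnwmd] add [ixa,obvzv,uzcdy] -> 14 lines: uqrr sbegy kehmh kzti tqaab alfbb ixa obvzv uzcdy zrzj ammtd yxie urai smn
Hunk 3: at line 9 remove [ammtd,yxie] add [jjvyv,xtyr] -> 14 lines: uqrr sbegy kehmh kzti tqaab alfbb ixa obvzv uzcdy zrzj jjvyv xtyr urai smn
Hunk 4: at line 10 remove [jjvyv,xtyr,urai] add [szdkq] -> 12 lines: uqrr sbegy kehmh kzti tqaab alfbb ixa obvzv uzcdy zrzj szdkq smn
Final line 6: alfbb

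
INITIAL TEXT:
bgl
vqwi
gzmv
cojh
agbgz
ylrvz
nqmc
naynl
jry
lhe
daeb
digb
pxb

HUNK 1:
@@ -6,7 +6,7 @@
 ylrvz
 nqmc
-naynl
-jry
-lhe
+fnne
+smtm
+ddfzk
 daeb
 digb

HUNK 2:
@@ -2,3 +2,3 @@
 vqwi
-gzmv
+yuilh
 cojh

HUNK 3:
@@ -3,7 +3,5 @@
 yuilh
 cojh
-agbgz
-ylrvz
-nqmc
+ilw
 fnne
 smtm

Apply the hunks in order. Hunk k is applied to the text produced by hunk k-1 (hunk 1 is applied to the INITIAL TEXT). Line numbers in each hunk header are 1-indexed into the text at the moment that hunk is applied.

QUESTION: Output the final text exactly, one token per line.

Answer: bgl
vqwi
yuilh
cojh
ilw
fnne
smtm
ddfzk
daeb
digb
pxb

Derivation:
Hunk 1: at line 6 remove [naynl,jry,lhe] add [fnne,smtm,ddfzk] -> 13 lines: bgl vqwi gzmv cojh agbgz ylrvz nqmc fnne smtm ddfzk daeb digb pxb
Hunk 2: at line 2 remove [gzmv] add [yuilh] -> 13 lines: bgl vqwi yuilh cojh agbgz ylrvz nqmc fnne smtm ddfzk daeb digb pxb
Hunk 3: at line 3 remove [agbgz,ylrvz,nqmc] add [ilw] -> 11 lines: bgl vqwi yuilh cojh ilw fnne smtm ddfzk daeb digb pxb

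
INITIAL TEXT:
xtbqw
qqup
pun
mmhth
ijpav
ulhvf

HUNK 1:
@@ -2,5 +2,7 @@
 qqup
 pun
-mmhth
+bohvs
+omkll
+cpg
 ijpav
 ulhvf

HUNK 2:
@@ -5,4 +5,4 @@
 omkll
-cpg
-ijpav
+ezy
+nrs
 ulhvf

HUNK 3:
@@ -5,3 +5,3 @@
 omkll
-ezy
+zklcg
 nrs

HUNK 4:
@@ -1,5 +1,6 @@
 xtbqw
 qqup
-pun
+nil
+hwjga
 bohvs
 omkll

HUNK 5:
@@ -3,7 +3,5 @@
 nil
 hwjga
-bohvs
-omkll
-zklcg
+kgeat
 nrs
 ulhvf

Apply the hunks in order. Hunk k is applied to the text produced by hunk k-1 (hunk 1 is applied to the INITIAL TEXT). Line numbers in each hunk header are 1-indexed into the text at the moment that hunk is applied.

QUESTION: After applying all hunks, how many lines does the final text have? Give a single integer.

Hunk 1: at line 2 remove [mmhth] add [bohvs,omkll,cpg] -> 8 lines: xtbqw qqup pun bohvs omkll cpg ijpav ulhvf
Hunk 2: at line 5 remove [cpg,ijpav] add [ezy,nrs] -> 8 lines: xtbqw qqup pun bohvs omkll ezy nrs ulhvf
Hunk 3: at line 5 remove [ezy] add [zklcg] -> 8 lines: xtbqw qqup pun bohvs omkll zklcg nrs ulhvf
Hunk 4: at line 1 remove [pun] add [nil,hwjga] -> 9 lines: xtbqw qqup nil hwjga bohvs omkll zklcg nrs ulhvf
Hunk 5: at line 3 remove [bohvs,omkll,zklcg] add [kgeat] -> 7 lines: xtbqw qqup nil hwjga kgeat nrs ulhvf
Final line count: 7

Answer: 7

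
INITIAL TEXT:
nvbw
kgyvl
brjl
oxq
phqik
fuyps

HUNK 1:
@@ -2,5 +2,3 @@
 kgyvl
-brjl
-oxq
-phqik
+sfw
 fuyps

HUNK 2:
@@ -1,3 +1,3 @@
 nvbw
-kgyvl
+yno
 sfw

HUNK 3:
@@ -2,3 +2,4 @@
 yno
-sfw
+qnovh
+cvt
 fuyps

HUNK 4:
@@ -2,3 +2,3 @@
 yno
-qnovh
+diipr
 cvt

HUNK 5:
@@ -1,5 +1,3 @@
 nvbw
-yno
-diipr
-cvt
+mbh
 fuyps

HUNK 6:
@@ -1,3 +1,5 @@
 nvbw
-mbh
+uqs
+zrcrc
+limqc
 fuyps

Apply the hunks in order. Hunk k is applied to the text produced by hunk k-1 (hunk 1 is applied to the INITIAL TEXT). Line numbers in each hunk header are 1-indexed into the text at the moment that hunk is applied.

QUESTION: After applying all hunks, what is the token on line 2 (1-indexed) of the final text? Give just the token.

Answer: uqs

Derivation:
Hunk 1: at line 2 remove [brjl,oxq,phqik] add [sfw] -> 4 lines: nvbw kgyvl sfw fuyps
Hunk 2: at line 1 remove [kgyvl] add [yno] -> 4 lines: nvbw yno sfw fuyps
Hunk 3: at line 2 remove [sfw] add [qnovh,cvt] -> 5 lines: nvbw yno qnovh cvt fuyps
Hunk 4: at line 2 remove [qnovh] add [diipr] -> 5 lines: nvbw yno diipr cvt fuyps
Hunk 5: at line 1 remove [yno,diipr,cvt] add [mbh] -> 3 lines: nvbw mbh fuyps
Hunk 6: at line 1 remove [mbh] add [uqs,zrcrc,limqc] -> 5 lines: nvbw uqs zrcrc limqc fuyps
Final line 2: uqs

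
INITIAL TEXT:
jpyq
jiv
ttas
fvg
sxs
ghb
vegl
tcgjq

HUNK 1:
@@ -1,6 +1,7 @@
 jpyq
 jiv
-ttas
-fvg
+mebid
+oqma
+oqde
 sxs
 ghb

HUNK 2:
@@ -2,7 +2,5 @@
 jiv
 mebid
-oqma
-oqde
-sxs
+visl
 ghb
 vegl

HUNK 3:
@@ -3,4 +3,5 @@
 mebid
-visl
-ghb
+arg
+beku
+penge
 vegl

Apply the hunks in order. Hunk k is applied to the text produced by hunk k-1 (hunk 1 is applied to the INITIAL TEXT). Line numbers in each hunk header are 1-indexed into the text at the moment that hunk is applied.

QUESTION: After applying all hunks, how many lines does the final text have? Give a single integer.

Answer: 8

Derivation:
Hunk 1: at line 1 remove [ttas,fvg] add [mebid,oqma,oqde] -> 9 lines: jpyq jiv mebid oqma oqde sxs ghb vegl tcgjq
Hunk 2: at line 2 remove [oqma,oqde,sxs] add [visl] -> 7 lines: jpyq jiv mebid visl ghb vegl tcgjq
Hunk 3: at line 3 remove [visl,ghb] add [arg,beku,penge] -> 8 lines: jpyq jiv mebid arg beku penge vegl tcgjq
Final line count: 8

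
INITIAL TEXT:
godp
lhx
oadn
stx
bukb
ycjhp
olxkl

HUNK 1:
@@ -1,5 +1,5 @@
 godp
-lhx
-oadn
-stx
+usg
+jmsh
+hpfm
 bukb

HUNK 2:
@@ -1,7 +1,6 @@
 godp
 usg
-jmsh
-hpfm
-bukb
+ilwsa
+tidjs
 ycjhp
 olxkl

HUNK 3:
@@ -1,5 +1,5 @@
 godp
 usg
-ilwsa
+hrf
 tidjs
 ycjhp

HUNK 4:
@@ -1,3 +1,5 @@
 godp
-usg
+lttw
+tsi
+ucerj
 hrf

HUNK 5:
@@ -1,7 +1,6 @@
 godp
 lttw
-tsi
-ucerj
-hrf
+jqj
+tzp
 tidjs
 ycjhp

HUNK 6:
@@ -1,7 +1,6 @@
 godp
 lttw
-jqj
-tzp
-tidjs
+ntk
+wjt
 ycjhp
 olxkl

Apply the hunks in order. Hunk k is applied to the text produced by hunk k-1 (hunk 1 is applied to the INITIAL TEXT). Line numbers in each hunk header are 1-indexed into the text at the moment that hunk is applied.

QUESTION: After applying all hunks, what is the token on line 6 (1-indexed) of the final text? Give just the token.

Hunk 1: at line 1 remove [lhx,oadn,stx] add [usg,jmsh,hpfm] -> 7 lines: godp usg jmsh hpfm bukb ycjhp olxkl
Hunk 2: at line 1 remove [jmsh,hpfm,bukb] add [ilwsa,tidjs] -> 6 lines: godp usg ilwsa tidjs ycjhp olxkl
Hunk 3: at line 1 remove [ilwsa] add [hrf] -> 6 lines: godp usg hrf tidjs ycjhp olxkl
Hunk 4: at line 1 remove [usg] add [lttw,tsi,ucerj] -> 8 lines: godp lttw tsi ucerj hrf tidjs ycjhp olxkl
Hunk 5: at line 1 remove [tsi,ucerj,hrf] add [jqj,tzp] -> 7 lines: godp lttw jqj tzp tidjs ycjhp olxkl
Hunk 6: at line 1 remove [jqj,tzp,tidjs] add [ntk,wjt] -> 6 lines: godp lttw ntk wjt ycjhp olxkl
Final line 6: olxkl

Answer: olxkl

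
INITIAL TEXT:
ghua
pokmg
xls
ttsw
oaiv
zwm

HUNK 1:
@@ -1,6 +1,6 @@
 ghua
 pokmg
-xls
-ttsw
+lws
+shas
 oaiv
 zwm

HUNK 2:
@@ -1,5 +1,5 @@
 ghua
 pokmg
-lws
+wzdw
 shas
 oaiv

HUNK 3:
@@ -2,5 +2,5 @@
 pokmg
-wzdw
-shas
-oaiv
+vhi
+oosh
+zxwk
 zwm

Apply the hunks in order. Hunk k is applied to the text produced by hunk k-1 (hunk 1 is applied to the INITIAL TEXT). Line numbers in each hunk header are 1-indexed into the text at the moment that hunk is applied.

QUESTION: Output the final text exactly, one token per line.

Hunk 1: at line 1 remove [xls,ttsw] add [lws,shas] -> 6 lines: ghua pokmg lws shas oaiv zwm
Hunk 2: at line 1 remove [lws] add [wzdw] -> 6 lines: ghua pokmg wzdw shas oaiv zwm
Hunk 3: at line 2 remove [wzdw,shas,oaiv] add [vhi,oosh,zxwk] -> 6 lines: ghua pokmg vhi oosh zxwk zwm

Answer: ghua
pokmg
vhi
oosh
zxwk
zwm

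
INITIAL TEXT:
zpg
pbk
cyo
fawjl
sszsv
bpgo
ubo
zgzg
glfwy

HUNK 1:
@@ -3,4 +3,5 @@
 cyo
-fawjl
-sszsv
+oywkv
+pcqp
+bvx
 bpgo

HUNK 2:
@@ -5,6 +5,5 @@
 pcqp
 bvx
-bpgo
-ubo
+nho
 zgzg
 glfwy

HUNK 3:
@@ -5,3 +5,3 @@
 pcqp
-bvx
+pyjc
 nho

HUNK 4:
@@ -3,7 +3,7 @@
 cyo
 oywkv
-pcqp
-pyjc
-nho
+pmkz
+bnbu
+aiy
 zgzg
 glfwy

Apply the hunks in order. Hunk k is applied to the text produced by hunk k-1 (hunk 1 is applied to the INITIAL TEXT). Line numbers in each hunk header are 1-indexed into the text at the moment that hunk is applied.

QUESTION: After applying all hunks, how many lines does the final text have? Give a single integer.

Hunk 1: at line 3 remove [fawjl,sszsv] add [oywkv,pcqp,bvx] -> 10 lines: zpg pbk cyo oywkv pcqp bvx bpgo ubo zgzg glfwy
Hunk 2: at line 5 remove [bpgo,ubo] add [nho] -> 9 lines: zpg pbk cyo oywkv pcqp bvx nho zgzg glfwy
Hunk 3: at line 5 remove [bvx] add [pyjc] -> 9 lines: zpg pbk cyo oywkv pcqp pyjc nho zgzg glfwy
Hunk 4: at line 3 remove [pcqp,pyjc,nho] add [pmkz,bnbu,aiy] -> 9 lines: zpg pbk cyo oywkv pmkz bnbu aiy zgzg glfwy
Final line count: 9

Answer: 9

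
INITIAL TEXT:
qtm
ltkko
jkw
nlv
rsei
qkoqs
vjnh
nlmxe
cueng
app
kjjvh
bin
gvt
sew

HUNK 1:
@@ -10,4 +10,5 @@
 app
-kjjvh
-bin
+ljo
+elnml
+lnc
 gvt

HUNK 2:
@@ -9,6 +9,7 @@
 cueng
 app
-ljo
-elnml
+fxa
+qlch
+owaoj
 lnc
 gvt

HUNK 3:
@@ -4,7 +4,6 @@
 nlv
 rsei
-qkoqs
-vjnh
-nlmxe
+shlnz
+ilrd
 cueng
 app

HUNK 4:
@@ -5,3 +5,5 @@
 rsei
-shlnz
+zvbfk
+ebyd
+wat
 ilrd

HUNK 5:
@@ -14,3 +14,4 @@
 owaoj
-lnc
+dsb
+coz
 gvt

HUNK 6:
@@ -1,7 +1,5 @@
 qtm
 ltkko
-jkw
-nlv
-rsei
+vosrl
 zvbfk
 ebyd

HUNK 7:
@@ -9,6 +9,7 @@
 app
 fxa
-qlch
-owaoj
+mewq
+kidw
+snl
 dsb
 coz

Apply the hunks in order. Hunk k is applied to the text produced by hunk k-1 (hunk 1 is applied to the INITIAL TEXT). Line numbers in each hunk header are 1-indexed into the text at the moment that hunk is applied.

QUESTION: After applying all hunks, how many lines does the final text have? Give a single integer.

Answer: 17

Derivation:
Hunk 1: at line 10 remove [kjjvh,bin] add [ljo,elnml,lnc] -> 15 lines: qtm ltkko jkw nlv rsei qkoqs vjnh nlmxe cueng app ljo elnml lnc gvt sew
Hunk 2: at line 9 remove [ljo,elnml] add [fxa,qlch,owaoj] -> 16 lines: qtm ltkko jkw nlv rsei qkoqs vjnh nlmxe cueng app fxa qlch owaoj lnc gvt sew
Hunk 3: at line 4 remove [qkoqs,vjnh,nlmxe] add [shlnz,ilrd] -> 15 lines: qtm ltkko jkw nlv rsei shlnz ilrd cueng app fxa qlch owaoj lnc gvt sew
Hunk 4: at line 5 remove [shlnz] add [zvbfk,ebyd,wat] -> 17 lines: qtm ltkko jkw nlv rsei zvbfk ebyd wat ilrd cueng app fxa qlch owaoj lnc gvt sew
Hunk 5: at line 14 remove [lnc] add [dsb,coz] -> 18 lines: qtm ltkko jkw nlv rsei zvbfk ebyd wat ilrd cueng app fxa qlch owaoj dsb coz gvt sew
Hunk 6: at line 1 remove [jkw,nlv,rsei] add [vosrl] -> 16 lines: qtm ltkko vosrl zvbfk ebyd wat ilrd cueng app fxa qlch owaoj dsb coz gvt sew
Hunk 7: at line 9 remove [qlch,owaoj] add [mewq,kidw,snl] -> 17 lines: qtm ltkko vosrl zvbfk ebyd wat ilrd cueng app fxa mewq kidw snl dsb coz gvt sew
Final line count: 17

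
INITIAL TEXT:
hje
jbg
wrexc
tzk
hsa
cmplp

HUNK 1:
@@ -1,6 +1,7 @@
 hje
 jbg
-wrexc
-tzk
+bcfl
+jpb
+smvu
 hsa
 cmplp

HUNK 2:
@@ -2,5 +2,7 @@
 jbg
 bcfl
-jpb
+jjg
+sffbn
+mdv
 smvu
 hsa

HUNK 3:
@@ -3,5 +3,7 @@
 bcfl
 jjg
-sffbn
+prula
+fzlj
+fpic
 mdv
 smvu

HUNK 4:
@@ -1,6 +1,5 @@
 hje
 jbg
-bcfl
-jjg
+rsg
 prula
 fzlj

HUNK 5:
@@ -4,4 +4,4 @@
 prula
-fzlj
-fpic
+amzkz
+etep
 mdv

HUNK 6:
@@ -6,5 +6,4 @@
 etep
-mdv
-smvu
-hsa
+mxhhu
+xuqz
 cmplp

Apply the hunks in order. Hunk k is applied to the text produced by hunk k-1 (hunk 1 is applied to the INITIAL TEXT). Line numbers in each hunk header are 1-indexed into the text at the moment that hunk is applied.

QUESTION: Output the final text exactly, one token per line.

Hunk 1: at line 1 remove [wrexc,tzk] add [bcfl,jpb,smvu] -> 7 lines: hje jbg bcfl jpb smvu hsa cmplp
Hunk 2: at line 2 remove [jpb] add [jjg,sffbn,mdv] -> 9 lines: hje jbg bcfl jjg sffbn mdv smvu hsa cmplp
Hunk 3: at line 3 remove [sffbn] add [prula,fzlj,fpic] -> 11 lines: hje jbg bcfl jjg prula fzlj fpic mdv smvu hsa cmplp
Hunk 4: at line 1 remove [bcfl,jjg] add [rsg] -> 10 lines: hje jbg rsg prula fzlj fpic mdv smvu hsa cmplp
Hunk 5: at line 4 remove [fzlj,fpic] add [amzkz,etep] -> 10 lines: hje jbg rsg prula amzkz etep mdv smvu hsa cmplp
Hunk 6: at line 6 remove [mdv,smvu,hsa] add [mxhhu,xuqz] -> 9 lines: hje jbg rsg prula amzkz etep mxhhu xuqz cmplp

Answer: hje
jbg
rsg
prula
amzkz
etep
mxhhu
xuqz
cmplp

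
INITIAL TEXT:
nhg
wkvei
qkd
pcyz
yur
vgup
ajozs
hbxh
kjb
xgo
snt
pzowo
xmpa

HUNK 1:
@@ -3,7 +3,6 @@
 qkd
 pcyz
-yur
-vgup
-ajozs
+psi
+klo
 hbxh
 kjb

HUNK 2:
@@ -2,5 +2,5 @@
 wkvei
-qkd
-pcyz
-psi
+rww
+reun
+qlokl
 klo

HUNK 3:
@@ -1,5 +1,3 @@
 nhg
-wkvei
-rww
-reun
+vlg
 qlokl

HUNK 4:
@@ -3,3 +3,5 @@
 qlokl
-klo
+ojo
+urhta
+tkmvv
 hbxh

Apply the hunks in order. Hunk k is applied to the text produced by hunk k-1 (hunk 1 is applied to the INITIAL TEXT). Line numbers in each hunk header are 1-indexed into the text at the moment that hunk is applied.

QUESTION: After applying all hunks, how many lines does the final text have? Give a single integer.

Answer: 12

Derivation:
Hunk 1: at line 3 remove [yur,vgup,ajozs] add [psi,klo] -> 12 lines: nhg wkvei qkd pcyz psi klo hbxh kjb xgo snt pzowo xmpa
Hunk 2: at line 2 remove [qkd,pcyz,psi] add [rww,reun,qlokl] -> 12 lines: nhg wkvei rww reun qlokl klo hbxh kjb xgo snt pzowo xmpa
Hunk 3: at line 1 remove [wkvei,rww,reun] add [vlg] -> 10 lines: nhg vlg qlokl klo hbxh kjb xgo snt pzowo xmpa
Hunk 4: at line 3 remove [klo] add [ojo,urhta,tkmvv] -> 12 lines: nhg vlg qlokl ojo urhta tkmvv hbxh kjb xgo snt pzowo xmpa
Final line count: 12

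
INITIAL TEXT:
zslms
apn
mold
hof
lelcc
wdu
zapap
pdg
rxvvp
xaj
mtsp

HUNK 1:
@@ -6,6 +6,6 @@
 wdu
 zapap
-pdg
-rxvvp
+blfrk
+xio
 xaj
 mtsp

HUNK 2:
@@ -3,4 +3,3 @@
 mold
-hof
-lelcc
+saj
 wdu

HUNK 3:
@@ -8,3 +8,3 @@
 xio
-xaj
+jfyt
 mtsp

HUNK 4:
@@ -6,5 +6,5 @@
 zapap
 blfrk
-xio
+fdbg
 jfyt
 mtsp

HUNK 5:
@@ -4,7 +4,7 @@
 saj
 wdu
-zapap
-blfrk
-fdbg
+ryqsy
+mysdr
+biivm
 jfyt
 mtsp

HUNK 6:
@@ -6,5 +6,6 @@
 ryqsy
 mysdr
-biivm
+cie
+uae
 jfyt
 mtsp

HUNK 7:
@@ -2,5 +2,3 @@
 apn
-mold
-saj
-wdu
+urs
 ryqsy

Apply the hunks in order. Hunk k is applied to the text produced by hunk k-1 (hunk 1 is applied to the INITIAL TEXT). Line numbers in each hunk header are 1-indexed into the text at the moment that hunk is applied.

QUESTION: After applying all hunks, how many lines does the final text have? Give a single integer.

Answer: 9

Derivation:
Hunk 1: at line 6 remove [pdg,rxvvp] add [blfrk,xio] -> 11 lines: zslms apn mold hof lelcc wdu zapap blfrk xio xaj mtsp
Hunk 2: at line 3 remove [hof,lelcc] add [saj] -> 10 lines: zslms apn mold saj wdu zapap blfrk xio xaj mtsp
Hunk 3: at line 8 remove [xaj] add [jfyt] -> 10 lines: zslms apn mold saj wdu zapap blfrk xio jfyt mtsp
Hunk 4: at line 6 remove [xio] add [fdbg] -> 10 lines: zslms apn mold saj wdu zapap blfrk fdbg jfyt mtsp
Hunk 5: at line 4 remove [zapap,blfrk,fdbg] add [ryqsy,mysdr,biivm] -> 10 lines: zslms apn mold saj wdu ryqsy mysdr biivm jfyt mtsp
Hunk 6: at line 6 remove [biivm] add [cie,uae] -> 11 lines: zslms apn mold saj wdu ryqsy mysdr cie uae jfyt mtsp
Hunk 7: at line 2 remove [mold,saj,wdu] add [urs] -> 9 lines: zslms apn urs ryqsy mysdr cie uae jfyt mtsp
Final line count: 9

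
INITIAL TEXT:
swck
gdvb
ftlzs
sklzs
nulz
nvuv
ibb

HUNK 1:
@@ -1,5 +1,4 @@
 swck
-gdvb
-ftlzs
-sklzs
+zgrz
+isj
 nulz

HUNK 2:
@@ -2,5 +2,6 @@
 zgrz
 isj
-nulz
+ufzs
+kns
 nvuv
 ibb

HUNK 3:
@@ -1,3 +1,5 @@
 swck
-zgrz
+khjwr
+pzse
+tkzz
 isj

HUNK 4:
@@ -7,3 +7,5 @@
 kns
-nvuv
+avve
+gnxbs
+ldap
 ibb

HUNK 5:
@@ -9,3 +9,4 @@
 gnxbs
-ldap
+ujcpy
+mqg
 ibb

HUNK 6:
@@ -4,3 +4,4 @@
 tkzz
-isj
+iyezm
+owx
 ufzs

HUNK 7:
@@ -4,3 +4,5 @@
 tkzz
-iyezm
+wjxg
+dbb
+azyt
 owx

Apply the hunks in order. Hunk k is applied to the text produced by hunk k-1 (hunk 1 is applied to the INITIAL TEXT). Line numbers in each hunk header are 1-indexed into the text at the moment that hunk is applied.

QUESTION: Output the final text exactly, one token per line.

Hunk 1: at line 1 remove [gdvb,ftlzs,sklzs] add [zgrz,isj] -> 6 lines: swck zgrz isj nulz nvuv ibb
Hunk 2: at line 2 remove [nulz] add [ufzs,kns] -> 7 lines: swck zgrz isj ufzs kns nvuv ibb
Hunk 3: at line 1 remove [zgrz] add [khjwr,pzse,tkzz] -> 9 lines: swck khjwr pzse tkzz isj ufzs kns nvuv ibb
Hunk 4: at line 7 remove [nvuv] add [avve,gnxbs,ldap] -> 11 lines: swck khjwr pzse tkzz isj ufzs kns avve gnxbs ldap ibb
Hunk 5: at line 9 remove [ldap] add [ujcpy,mqg] -> 12 lines: swck khjwr pzse tkzz isj ufzs kns avve gnxbs ujcpy mqg ibb
Hunk 6: at line 4 remove [isj] add [iyezm,owx] -> 13 lines: swck khjwr pzse tkzz iyezm owx ufzs kns avve gnxbs ujcpy mqg ibb
Hunk 7: at line 4 remove [iyezm] add [wjxg,dbb,azyt] -> 15 lines: swck khjwr pzse tkzz wjxg dbb azyt owx ufzs kns avve gnxbs ujcpy mqg ibb

Answer: swck
khjwr
pzse
tkzz
wjxg
dbb
azyt
owx
ufzs
kns
avve
gnxbs
ujcpy
mqg
ibb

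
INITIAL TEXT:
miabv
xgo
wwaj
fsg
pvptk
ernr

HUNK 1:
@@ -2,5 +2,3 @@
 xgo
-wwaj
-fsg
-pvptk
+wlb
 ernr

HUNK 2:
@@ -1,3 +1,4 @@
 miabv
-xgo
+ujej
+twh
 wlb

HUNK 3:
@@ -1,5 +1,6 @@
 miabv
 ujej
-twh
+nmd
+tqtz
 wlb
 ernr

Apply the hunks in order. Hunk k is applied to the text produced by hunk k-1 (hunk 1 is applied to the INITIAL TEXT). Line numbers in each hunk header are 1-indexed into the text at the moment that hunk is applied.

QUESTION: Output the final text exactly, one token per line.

Hunk 1: at line 2 remove [wwaj,fsg,pvptk] add [wlb] -> 4 lines: miabv xgo wlb ernr
Hunk 2: at line 1 remove [xgo] add [ujej,twh] -> 5 lines: miabv ujej twh wlb ernr
Hunk 3: at line 1 remove [twh] add [nmd,tqtz] -> 6 lines: miabv ujej nmd tqtz wlb ernr

Answer: miabv
ujej
nmd
tqtz
wlb
ernr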